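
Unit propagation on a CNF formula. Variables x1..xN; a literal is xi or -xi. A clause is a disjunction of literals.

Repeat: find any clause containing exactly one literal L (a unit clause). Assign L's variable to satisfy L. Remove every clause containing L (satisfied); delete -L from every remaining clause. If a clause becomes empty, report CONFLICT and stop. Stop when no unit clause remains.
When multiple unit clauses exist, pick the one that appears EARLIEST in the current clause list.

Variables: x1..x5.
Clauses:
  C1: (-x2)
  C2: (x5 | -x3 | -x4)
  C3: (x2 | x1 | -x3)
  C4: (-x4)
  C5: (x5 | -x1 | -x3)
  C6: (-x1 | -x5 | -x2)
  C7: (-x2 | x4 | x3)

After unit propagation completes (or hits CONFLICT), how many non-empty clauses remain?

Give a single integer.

Answer: 2

Derivation:
unit clause [-2] forces x2=F; simplify:
  drop 2 from [2, 1, -3] -> [1, -3]
  satisfied 3 clause(s); 4 remain; assigned so far: [2]
unit clause [-4] forces x4=F; simplify:
  satisfied 2 clause(s); 2 remain; assigned so far: [2, 4]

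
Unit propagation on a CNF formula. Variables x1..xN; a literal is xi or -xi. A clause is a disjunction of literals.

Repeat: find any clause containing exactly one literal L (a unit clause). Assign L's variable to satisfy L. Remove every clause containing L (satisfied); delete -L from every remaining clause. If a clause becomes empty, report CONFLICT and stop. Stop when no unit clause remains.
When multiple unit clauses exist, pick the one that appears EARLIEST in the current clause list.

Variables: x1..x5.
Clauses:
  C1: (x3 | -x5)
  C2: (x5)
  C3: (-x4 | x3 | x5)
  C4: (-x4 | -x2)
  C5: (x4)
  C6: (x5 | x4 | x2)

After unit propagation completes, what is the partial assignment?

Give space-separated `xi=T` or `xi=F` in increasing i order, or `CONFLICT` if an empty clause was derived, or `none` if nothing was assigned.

unit clause [5] forces x5=T; simplify:
  drop -5 from [3, -5] -> [3]
  satisfied 3 clause(s); 3 remain; assigned so far: [5]
unit clause [3] forces x3=T; simplify:
  satisfied 1 clause(s); 2 remain; assigned so far: [3, 5]
unit clause [4] forces x4=T; simplify:
  drop -4 from [-4, -2] -> [-2]
  satisfied 1 clause(s); 1 remain; assigned so far: [3, 4, 5]
unit clause [-2] forces x2=F; simplify:
  satisfied 1 clause(s); 0 remain; assigned so far: [2, 3, 4, 5]

Answer: x2=F x3=T x4=T x5=T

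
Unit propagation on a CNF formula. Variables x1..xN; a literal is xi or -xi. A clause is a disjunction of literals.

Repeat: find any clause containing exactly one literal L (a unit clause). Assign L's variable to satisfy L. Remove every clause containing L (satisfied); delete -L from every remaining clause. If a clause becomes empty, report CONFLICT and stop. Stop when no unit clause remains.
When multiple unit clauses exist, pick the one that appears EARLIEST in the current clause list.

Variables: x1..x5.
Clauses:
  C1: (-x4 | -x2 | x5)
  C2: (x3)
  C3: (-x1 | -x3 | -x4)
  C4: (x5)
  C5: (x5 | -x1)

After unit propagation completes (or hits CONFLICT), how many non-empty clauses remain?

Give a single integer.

unit clause [3] forces x3=T; simplify:
  drop -3 from [-1, -3, -4] -> [-1, -4]
  satisfied 1 clause(s); 4 remain; assigned so far: [3]
unit clause [5] forces x5=T; simplify:
  satisfied 3 clause(s); 1 remain; assigned so far: [3, 5]

Answer: 1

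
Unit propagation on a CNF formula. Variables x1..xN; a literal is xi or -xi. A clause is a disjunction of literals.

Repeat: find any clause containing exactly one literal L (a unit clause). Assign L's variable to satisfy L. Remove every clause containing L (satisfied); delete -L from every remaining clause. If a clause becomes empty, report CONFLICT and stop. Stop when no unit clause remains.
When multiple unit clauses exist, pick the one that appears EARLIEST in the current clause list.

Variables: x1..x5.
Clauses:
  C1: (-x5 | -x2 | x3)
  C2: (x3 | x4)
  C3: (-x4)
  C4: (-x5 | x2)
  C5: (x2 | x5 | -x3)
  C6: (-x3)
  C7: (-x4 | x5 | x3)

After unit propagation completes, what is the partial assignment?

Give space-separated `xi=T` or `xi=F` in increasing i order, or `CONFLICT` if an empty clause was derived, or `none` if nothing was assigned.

unit clause [-4] forces x4=F; simplify:
  drop 4 from [3, 4] -> [3]
  satisfied 2 clause(s); 5 remain; assigned so far: [4]
unit clause [3] forces x3=T; simplify:
  drop -3 from [2, 5, -3] -> [2, 5]
  drop -3 from [-3] -> [] (empty!)
  satisfied 2 clause(s); 3 remain; assigned so far: [3, 4]
CONFLICT (empty clause)

Answer: CONFLICT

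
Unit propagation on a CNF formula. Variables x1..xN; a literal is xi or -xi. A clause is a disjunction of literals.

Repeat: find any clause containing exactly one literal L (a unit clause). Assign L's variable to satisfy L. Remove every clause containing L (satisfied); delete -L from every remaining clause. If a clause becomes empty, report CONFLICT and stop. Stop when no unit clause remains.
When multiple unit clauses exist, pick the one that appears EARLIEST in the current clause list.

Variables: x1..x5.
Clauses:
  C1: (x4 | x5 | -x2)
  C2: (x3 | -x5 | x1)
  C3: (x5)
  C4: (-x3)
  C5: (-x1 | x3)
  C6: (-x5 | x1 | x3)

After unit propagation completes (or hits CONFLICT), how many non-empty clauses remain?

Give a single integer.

Answer: 0

Derivation:
unit clause [5] forces x5=T; simplify:
  drop -5 from [3, -5, 1] -> [3, 1]
  drop -5 from [-5, 1, 3] -> [1, 3]
  satisfied 2 clause(s); 4 remain; assigned so far: [5]
unit clause [-3] forces x3=F; simplify:
  drop 3 from [3, 1] -> [1]
  drop 3 from [-1, 3] -> [-1]
  drop 3 from [1, 3] -> [1]
  satisfied 1 clause(s); 3 remain; assigned so far: [3, 5]
unit clause [1] forces x1=T; simplify:
  drop -1 from [-1] -> [] (empty!)
  satisfied 2 clause(s); 1 remain; assigned so far: [1, 3, 5]
CONFLICT (empty clause)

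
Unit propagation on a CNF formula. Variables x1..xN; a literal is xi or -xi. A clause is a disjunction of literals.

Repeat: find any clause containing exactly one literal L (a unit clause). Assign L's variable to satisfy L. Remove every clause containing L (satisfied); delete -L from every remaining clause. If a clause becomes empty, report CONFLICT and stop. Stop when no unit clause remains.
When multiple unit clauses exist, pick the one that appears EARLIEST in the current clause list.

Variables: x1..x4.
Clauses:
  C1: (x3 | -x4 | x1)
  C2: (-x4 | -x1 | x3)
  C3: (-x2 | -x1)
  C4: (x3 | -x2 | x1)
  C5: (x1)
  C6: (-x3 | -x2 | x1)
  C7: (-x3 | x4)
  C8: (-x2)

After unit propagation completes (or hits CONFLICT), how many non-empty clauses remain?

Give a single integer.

unit clause [1] forces x1=T; simplify:
  drop -1 from [-4, -1, 3] -> [-4, 3]
  drop -1 from [-2, -1] -> [-2]
  satisfied 4 clause(s); 4 remain; assigned so far: [1]
unit clause [-2] forces x2=F; simplify:
  satisfied 2 clause(s); 2 remain; assigned so far: [1, 2]

Answer: 2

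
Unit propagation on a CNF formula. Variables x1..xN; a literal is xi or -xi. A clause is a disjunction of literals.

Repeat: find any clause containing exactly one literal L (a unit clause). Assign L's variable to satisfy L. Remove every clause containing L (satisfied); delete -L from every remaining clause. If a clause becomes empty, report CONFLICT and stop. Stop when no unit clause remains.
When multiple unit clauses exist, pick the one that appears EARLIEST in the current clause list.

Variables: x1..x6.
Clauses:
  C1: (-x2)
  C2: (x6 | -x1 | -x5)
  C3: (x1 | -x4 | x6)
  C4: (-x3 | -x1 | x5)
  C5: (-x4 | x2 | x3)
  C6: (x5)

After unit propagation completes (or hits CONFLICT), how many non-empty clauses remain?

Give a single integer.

Answer: 3

Derivation:
unit clause [-2] forces x2=F; simplify:
  drop 2 from [-4, 2, 3] -> [-4, 3]
  satisfied 1 clause(s); 5 remain; assigned so far: [2]
unit clause [5] forces x5=T; simplify:
  drop -5 from [6, -1, -5] -> [6, -1]
  satisfied 2 clause(s); 3 remain; assigned so far: [2, 5]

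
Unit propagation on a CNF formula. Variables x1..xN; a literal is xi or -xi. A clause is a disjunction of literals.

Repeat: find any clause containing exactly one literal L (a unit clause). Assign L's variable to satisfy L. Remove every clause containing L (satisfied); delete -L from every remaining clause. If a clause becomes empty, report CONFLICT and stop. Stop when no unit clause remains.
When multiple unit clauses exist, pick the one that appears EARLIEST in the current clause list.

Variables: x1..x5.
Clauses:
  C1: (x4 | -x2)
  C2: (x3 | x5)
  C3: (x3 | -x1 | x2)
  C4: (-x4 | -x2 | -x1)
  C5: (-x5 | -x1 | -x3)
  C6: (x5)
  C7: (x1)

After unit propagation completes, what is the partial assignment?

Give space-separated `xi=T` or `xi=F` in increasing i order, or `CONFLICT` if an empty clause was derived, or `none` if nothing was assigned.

unit clause [5] forces x5=T; simplify:
  drop -5 from [-5, -1, -3] -> [-1, -3]
  satisfied 2 clause(s); 5 remain; assigned so far: [5]
unit clause [1] forces x1=T; simplify:
  drop -1 from [3, -1, 2] -> [3, 2]
  drop -1 from [-4, -2, -1] -> [-4, -2]
  drop -1 from [-1, -3] -> [-3]
  satisfied 1 clause(s); 4 remain; assigned so far: [1, 5]
unit clause [-3] forces x3=F; simplify:
  drop 3 from [3, 2] -> [2]
  satisfied 1 clause(s); 3 remain; assigned so far: [1, 3, 5]
unit clause [2] forces x2=T; simplify:
  drop -2 from [4, -2] -> [4]
  drop -2 from [-4, -2] -> [-4]
  satisfied 1 clause(s); 2 remain; assigned so far: [1, 2, 3, 5]
unit clause [4] forces x4=T; simplify:
  drop -4 from [-4] -> [] (empty!)
  satisfied 1 clause(s); 1 remain; assigned so far: [1, 2, 3, 4, 5]
CONFLICT (empty clause)

Answer: CONFLICT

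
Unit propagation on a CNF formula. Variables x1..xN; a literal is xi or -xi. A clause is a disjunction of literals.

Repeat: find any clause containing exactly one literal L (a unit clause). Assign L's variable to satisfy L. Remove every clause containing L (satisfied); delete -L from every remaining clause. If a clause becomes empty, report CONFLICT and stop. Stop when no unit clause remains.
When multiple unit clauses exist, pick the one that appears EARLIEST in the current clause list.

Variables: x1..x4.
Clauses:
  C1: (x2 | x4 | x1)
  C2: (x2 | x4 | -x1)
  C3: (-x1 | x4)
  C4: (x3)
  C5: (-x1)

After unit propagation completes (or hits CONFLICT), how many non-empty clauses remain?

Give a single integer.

Answer: 1

Derivation:
unit clause [3] forces x3=T; simplify:
  satisfied 1 clause(s); 4 remain; assigned so far: [3]
unit clause [-1] forces x1=F; simplify:
  drop 1 from [2, 4, 1] -> [2, 4]
  satisfied 3 clause(s); 1 remain; assigned so far: [1, 3]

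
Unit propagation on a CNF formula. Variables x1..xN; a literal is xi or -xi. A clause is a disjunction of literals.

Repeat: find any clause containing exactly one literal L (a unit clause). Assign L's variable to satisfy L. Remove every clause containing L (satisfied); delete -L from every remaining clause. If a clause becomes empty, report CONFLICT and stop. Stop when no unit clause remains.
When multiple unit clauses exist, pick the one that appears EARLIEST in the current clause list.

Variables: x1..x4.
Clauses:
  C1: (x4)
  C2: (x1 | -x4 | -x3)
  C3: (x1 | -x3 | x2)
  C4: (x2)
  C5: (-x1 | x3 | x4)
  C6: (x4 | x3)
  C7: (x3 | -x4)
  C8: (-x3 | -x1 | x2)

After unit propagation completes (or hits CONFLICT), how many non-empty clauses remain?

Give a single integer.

Answer: 0

Derivation:
unit clause [4] forces x4=T; simplify:
  drop -4 from [1, -4, -3] -> [1, -3]
  drop -4 from [3, -4] -> [3]
  satisfied 3 clause(s); 5 remain; assigned so far: [4]
unit clause [2] forces x2=T; simplify:
  satisfied 3 clause(s); 2 remain; assigned so far: [2, 4]
unit clause [3] forces x3=T; simplify:
  drop -3 from [1, -3] -> [1]
  satisfied 1 clause(s); 1 remain; assigned so far: [2, 3, 4]
unit clause [1] forces x1=T; simplify:
  satisfied 1 clause(s); 0 remain; assigned so far: [1, 2, 3, 4]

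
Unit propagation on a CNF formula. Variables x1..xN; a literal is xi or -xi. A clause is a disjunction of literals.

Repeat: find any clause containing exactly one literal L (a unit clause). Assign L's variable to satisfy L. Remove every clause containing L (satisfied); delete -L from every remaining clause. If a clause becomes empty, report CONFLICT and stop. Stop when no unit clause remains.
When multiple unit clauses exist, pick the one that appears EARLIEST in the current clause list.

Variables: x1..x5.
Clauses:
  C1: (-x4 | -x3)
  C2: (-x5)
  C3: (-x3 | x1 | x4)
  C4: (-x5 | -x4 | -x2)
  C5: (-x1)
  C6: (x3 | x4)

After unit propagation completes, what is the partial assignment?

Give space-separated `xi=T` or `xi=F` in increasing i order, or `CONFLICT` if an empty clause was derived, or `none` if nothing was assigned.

unit clause [-5] forces x5=F; simplify:
  satisfied 2 clause(s); 4 remain; assigned so far: [5]
unit clause [-1] forces x1=F; simplify:
  drop 1 from [-3, 1, 4] -> [-3, 4]
  satisfied 1 clause(s); 3 remain; assigned so far: [1, 5]

Answer: x1=F x5=F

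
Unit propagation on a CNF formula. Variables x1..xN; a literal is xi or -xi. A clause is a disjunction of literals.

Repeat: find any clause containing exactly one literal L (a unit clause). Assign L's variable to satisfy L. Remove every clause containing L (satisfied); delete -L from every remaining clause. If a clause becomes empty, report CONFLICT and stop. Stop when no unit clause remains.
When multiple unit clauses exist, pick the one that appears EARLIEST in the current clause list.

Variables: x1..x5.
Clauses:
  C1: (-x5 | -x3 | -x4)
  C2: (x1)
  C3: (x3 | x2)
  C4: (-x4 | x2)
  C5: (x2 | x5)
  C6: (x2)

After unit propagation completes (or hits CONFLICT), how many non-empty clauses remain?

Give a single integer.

Answer: 1

Derivation:
unit clause [1] forces x1=T; simplify:
  satisfied 1 clause(s); 5 remain; assigned so far: [1]
unit clause [2] forces x2=T; simplify:
  satisfied 4 clause(s); 1 remain; assigned so far: [1, 2]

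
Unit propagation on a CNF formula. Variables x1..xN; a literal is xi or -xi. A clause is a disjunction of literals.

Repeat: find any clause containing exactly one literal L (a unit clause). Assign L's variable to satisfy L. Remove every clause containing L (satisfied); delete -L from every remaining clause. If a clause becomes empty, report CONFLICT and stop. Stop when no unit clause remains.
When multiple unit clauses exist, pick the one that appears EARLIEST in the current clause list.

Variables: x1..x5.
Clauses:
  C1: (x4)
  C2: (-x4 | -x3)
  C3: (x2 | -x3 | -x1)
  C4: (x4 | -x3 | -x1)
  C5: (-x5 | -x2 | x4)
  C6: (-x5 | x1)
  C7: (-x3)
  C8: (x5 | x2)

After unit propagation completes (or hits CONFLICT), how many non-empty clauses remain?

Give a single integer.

Answer: 2

Derivation:
unit clause [4] forces x4=T; simplify:
  drop -4 from [-4, -3] -> [-3]
  satisfied 3 clause(s); 5 remain; assigned so far: [4]
unit clause [-3] forces x3=F; simplify:
  satisfied 3 clause(s); 2 remain; assigned so far: [3, 4]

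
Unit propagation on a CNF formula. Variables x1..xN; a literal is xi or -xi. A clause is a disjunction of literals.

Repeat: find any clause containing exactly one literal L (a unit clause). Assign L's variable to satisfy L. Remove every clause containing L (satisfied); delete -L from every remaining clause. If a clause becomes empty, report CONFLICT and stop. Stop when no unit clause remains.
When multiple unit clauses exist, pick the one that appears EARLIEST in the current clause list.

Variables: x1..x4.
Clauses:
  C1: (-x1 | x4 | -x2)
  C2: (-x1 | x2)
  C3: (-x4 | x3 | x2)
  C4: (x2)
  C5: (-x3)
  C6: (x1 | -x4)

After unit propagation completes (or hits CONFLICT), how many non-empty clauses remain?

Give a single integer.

unit clause [2] forces x2=T; simplify:
  drop -2 from [-1, 4, -2] -> [-1, 4]
  satisfied 3 clause(s); 3 remain; assigned so far: [2]
unit clause [-3] forces x3=F; simplify:
  satisfied 1 clause(s); 2 remain; assigned so far: [2, 3]

Answer: 2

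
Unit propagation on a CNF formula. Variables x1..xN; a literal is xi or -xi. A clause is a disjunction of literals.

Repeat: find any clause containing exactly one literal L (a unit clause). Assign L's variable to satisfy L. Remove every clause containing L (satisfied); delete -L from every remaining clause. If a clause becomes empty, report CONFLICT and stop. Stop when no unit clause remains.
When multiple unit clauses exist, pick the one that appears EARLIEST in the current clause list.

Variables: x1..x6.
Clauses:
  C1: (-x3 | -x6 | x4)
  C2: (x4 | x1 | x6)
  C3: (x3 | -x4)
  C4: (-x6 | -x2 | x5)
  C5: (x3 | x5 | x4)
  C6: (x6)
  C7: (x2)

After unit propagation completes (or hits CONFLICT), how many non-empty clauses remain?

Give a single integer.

Answer: 2

Derivation:
unit clause [6] forces x6=T; simplify:
  drop -6 from [-3, -6, 4] -> [-3, 4]
  drop -6 from [-6, -2, 5] -> [-2, 5]
  satisfied 2 clause(s); 5 remain; assigned so far: [6]
unit clause [2] forces x2=T; simplify:
  drop -2 from [-2, 5] -> [5]
  satisfied 1 clause(s); 4 remain; assigned so far: [2, 6]
unit clause [5] forces x5=T; simplify:
  satisfied 2 clause(s); 2 remain; assigned so far: [2, 5, 6]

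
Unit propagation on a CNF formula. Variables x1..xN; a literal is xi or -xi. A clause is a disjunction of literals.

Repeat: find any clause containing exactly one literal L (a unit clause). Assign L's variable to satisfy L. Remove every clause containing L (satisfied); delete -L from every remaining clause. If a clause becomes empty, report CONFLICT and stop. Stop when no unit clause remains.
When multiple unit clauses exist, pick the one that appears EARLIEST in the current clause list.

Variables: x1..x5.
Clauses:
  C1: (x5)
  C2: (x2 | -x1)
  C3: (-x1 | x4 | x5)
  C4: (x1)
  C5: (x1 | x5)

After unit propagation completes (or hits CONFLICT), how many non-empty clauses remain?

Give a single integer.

Answer: 0

Derivation:
unit clause [5] forces x5=T; simplify:
  satisfied 3 clause(s); 2 remain; assigned so far: [5]
unit clause [1] forces x1=T; simplify:
  drop -1 from [2, -1] -> [2]
  satisfied 1 clause(s); 1 remain; assigned so far: [1, 5]
unit clause [2] forces x2=T; simplify:
  satisfied 1 clause(s); 0 remain; assigned so far: [1, 2, 5]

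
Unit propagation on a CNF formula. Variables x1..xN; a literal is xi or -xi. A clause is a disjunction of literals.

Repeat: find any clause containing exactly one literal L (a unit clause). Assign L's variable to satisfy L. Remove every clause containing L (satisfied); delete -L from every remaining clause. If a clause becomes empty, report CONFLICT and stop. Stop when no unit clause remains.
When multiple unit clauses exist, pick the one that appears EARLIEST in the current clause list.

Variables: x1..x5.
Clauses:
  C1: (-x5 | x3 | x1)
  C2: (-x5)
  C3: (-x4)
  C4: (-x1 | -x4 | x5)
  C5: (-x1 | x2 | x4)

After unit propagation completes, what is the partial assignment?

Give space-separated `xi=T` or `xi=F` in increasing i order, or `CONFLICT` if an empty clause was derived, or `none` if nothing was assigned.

Answer: x4=F x5=F

Derivation:
unit clause [-5] forces x5=F; simplify:
  drop 5 from [-1, -4, 5] -> [-1, -4]
  satisfied 2 clause(s); 3 remain; assigned so far: [5]
unit clause [-4] forces x4=F; simplify:
  drop 4 from [-1, 2, 4] -> [-1, 2]
  satisfied 2 clause(s); 1 remain; assigned so far: [4, 5]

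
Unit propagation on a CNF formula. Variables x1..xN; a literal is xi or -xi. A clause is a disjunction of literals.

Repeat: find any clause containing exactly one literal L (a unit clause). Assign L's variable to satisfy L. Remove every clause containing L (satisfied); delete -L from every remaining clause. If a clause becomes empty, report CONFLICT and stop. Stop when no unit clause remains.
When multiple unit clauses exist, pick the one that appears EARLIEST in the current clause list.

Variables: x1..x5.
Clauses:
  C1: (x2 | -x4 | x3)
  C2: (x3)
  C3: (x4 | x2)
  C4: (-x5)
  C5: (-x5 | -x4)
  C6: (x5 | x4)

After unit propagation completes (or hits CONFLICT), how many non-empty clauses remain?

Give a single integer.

unit clause [3] forces x3=T; simplify:
  satisfied 2 clause(s); 4 remain; assigned so far: [3]
unit clause [-5] forces x5=F; simplify:
  drop 5 from [5, 4] -> [4]
  satisfied 2 clause(s); 2 remain; assigned so far: [3, 5]
unit clause [4] forces x4=T; simplify:
  satisfied 2 clause(s); 0 remain; assigned so far: [3, 4, 5]

Answer: 0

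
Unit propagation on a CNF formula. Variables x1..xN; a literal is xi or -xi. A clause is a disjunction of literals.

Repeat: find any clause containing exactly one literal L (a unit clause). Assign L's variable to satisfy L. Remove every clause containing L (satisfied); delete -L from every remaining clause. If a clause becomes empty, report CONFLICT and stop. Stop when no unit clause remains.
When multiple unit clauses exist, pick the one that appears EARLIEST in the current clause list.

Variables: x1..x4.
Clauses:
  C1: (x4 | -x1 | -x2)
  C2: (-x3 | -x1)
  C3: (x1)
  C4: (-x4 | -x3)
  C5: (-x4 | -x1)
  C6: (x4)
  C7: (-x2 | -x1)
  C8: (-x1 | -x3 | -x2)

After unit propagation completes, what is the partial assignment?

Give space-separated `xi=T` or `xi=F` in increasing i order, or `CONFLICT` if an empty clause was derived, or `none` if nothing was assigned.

Answer: CONFLICT

Derivation:
unit clause [1] forces x1=T; simplify:
  drop -1 from [4, -1, -2] -> [4, -2]
  drop -1 from [-3, -1] -> [-3]
  drop -1 from [-4, -1] -> [-4]
  drop -1 from [-2, -1] -> [-2]
  drop -1 from [-1, -3, -2] -> [-3, -2]
  satisfied 1 clause(s); 7 remain; assigned so far: [1]
unit clause [-3] forces x3=F; simplify:
  satisfied 3 clause(s); 4 remain; assigned so far: [1, 3]
unit clause [-4] forces x4=F; simplify:
  drop 4 from [4, -2] -> [-2]
  drop 4 from [4] -> [] (empty!)
  satisfied 1 clause(s); 3 remain; assigned so far: [1, 3, 4]
CONFLICT (empty clause)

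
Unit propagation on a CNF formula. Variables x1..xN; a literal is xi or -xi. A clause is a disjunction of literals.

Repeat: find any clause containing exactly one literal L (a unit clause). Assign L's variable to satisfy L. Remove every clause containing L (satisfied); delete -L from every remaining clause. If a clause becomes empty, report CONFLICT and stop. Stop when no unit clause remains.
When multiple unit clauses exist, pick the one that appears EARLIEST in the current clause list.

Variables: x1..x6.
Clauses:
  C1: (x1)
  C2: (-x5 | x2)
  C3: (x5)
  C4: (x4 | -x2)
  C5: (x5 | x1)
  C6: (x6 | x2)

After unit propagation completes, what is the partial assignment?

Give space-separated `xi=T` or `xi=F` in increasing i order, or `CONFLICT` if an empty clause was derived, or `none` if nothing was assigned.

unit clause [1] forces x1=T; simplify:
  satisfied 2 clause(s); 4 remain; assigned so far: [1]
unit clause [5] forces x5=T; simplify:
  drop -5 from [-5, 2] -> [2]
  satisfied 1 clause(s); 3 remain; assigned so far: [1, 5]
unit clause [2] forces x2=T; simplify:
  drop -2 from [4, -2] -> [4]
  satisfied 2 clause(s); 1 remain; assigned so far: [1, 2, 5]
unit clause [4] forces x4=T; simplify:
  satisfied 1 clause(s); 0 remain; assigned so far: [1, 2, 4, 5]

Answer: x1=T x2=T x4=T x5=T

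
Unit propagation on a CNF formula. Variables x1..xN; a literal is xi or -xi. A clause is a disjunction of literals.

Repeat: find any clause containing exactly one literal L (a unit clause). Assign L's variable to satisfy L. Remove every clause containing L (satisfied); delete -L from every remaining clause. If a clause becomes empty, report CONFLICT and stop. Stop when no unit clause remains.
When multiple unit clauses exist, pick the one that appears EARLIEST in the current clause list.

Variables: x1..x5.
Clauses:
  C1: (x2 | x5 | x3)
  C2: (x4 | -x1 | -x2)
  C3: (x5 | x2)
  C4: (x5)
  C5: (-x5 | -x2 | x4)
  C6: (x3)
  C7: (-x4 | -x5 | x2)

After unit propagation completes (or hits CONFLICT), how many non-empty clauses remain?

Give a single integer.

Answer: 3

Derivation:
unit clause [5] forces x5=T; simplify:
  drop -5 from [-5, -2, 4] -> [-2, 4]
  drop -5 from [-4, -5, 2] -> [-4, 2]
  satisfied 3 clause(s); 4 remain; assigned so far: [5]
unit clause [3] forces x3=T; simplify:
  satisfied 1 clause(s); 3 remain; assigned so far: [3, 5]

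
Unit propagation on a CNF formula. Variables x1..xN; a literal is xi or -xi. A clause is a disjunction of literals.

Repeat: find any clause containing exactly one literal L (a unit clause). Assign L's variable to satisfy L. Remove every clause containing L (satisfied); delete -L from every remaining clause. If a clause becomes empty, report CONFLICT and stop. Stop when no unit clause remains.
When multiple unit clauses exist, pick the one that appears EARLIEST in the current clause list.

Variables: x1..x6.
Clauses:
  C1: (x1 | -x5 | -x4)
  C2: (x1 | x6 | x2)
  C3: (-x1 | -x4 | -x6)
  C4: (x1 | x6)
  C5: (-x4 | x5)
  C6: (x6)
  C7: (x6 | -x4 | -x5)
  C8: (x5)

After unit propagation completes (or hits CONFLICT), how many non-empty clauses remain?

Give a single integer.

unit clause [6] forces x6=T; simplify:
  drop -6 from [-1, -4, -6] -> [-1, -4]
  satisfied 4 clause(s); 4 remain; assigned so far: [6]
unit clause [5] forces x5=T; simplify:
  drop -5 from [1, -5, -4] -> [1, -4]
  satisfied 2 clause(s); 2 remain; assigned so far: [5, 6]

Answer: 2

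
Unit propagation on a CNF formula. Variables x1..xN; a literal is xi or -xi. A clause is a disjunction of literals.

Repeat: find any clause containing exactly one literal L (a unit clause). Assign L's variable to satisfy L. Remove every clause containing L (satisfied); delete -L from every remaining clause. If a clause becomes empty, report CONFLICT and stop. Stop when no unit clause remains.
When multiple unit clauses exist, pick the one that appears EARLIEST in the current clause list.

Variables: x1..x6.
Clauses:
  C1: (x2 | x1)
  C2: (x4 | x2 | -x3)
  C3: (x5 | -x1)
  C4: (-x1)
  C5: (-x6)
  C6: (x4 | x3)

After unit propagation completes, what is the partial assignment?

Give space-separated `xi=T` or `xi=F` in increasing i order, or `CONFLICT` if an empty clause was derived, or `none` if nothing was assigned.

unit clause [-1] forces x1=F; simplify:
  drop 1 from [2, 1] -> [2]
  satisfied 2 clause(s); 4 remain; assigned so far: [1]
unit clause [2] forces x2=T; simplify:
  satisfied 2 clause(s); 2 remain; assigned so far: [1, 2]
unit clause [-6] forces x6=F; simplify:
  satisfied 1 clause(s); 1 remain; assigned so far: [1, 2, 6]

Answer: x1=F x2=T x6=F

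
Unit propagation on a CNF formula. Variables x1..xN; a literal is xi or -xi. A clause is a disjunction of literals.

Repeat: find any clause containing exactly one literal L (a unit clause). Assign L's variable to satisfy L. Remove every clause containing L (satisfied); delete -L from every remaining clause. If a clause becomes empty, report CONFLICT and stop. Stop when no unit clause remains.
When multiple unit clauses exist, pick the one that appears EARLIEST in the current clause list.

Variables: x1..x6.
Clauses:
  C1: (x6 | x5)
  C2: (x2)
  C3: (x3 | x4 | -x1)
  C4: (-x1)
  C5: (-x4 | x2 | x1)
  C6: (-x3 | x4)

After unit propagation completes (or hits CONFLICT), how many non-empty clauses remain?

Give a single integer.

unit clause [2] forces x2=T; simplify:
  satisfied 2 clause(s); 4 remain; assigned so far: [2]
unit clause [-1] forces x1=F; simplify:
  satisfied 2 clause(s); 2 remain; assigned so far: [1, 2]

Answer: 2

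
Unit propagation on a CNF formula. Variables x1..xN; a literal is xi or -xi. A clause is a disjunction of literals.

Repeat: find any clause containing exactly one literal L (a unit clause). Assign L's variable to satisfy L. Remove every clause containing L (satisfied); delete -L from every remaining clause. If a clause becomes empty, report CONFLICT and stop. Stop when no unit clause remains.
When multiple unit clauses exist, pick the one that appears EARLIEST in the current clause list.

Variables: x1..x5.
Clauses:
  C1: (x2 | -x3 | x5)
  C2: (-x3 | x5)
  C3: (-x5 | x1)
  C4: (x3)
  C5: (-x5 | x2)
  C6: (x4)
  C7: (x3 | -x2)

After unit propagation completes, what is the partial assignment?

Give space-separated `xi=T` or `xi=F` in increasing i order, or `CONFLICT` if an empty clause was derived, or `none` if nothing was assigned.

unit clause [3] forces x3=T; simplify:
  drop -3 from [2, -3, 5] -> [2, 5]
  drop -3 from [-3, 5] -> [5]
  satisfied 2 clause(s); 5 remain; assigned so far: [3]
unit clause [5] forces x5=T; simplify:
  drop -5 from [-5, 1] -> [1]
  drop -5 from [-5, 2] -> [2]
  satisfied 2 clause(s); 3 remain; assigned so far: [3, 5]
unit clause [1] forces x1=T; simplify:
  satisfied 1 clause(s); 2 remain; assigned so far: [1, 3, 5]
unit clause [2] forces x2=T; simplify:
  satisfied 1 clause(s); 1 remain; assigned so far: [1, 2, 3, 5]
unit clause [4] forces x4=T; simplify:
  satisfied 1 clause(s); 0 remain; assigned so far: [1, 2, 3, 4, 5]

Answer: x1=T x2=T x3=T x4=T x5=T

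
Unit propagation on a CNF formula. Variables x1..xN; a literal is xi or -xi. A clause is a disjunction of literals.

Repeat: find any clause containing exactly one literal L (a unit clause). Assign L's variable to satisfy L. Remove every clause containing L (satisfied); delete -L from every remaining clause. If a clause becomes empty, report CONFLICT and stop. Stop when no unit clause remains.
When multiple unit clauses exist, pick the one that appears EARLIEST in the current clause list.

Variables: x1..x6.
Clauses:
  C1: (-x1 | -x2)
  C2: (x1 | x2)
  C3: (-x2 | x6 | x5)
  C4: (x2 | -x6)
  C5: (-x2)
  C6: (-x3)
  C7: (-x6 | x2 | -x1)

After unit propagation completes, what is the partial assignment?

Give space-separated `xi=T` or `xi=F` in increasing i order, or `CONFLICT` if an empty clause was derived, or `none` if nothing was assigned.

unit clause [-2] forces x2=F; simplify:
  drop 2 from [1, 2] -> [1]
  drop 2 from [2, -6] -> [-6]
  drop 2 from [-6, 2, -1] -> [-6, -1]
  satisfied 3 clause(s); 4 remain; assigned so far: [2]
unit clause [1] forces x1=T; simplify:
  drop -1 from [-6, -1] -> [-6]
  satisfied 1 clause(s); 3 remain; assigned so far: [1, 2]
unit clause [-6] forces x6=F; simplify:
  satisfied 2 clause(s); 1 remain; assigned so far: [1, 2, 6]
unit clause [-3] forces x3=F; simplify:
  satisfied 1 clause(s); 0 remain; assigned so far: [1, 2, 3, 6]

Answer: x1=T x2=F x3=F x6=F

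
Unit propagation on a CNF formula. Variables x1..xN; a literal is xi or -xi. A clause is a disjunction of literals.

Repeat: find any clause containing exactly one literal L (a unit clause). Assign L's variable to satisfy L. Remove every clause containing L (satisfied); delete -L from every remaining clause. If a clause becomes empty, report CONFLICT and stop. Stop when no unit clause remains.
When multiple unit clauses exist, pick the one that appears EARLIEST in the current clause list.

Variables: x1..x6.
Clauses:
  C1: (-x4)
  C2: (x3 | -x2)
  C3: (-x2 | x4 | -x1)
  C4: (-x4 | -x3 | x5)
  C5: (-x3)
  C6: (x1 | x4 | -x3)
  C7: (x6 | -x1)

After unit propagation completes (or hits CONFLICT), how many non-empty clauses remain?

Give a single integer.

Answer: 1

Derivation:
unit clause [-4] forces x4=F; simplify:
  drop 4 from [-2, 4, -1] -> [-2, -1]
  drop 4 from [1, 4, -3] -> [1, -3]
  satisfied 2 clause(s); 5 remain; assigned so far: [4]
unit clause [-3] forces x3=F; simplify:
  drop 3 from [3, -2] -> [-2]
  satisfied 2 clause(s); 3 remain; assigned so far: [3, 4]
unit clause [-2] forces x2=F; simplify:
  satisfied 2 clause(s); 1 remain; assigned so far: [2, 3, 4]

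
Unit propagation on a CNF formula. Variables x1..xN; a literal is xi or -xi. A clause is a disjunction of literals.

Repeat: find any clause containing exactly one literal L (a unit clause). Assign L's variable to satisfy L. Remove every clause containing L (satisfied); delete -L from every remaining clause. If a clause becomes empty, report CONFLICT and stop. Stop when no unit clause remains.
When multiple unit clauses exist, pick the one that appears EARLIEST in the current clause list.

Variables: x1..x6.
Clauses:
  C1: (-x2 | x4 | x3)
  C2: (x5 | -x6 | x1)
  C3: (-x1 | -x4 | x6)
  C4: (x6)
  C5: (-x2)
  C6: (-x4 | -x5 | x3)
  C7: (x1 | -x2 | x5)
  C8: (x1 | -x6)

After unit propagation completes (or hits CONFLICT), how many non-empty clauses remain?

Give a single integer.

Answer: 1

Derivation:
unit clause [6] forces x6=T; simplify:
  drop -6 from [5, -6, 1] -> [5, 1]
  drop -6 from [1, -6] -> [1]
  satisfied 2 clause(s); 6 remain; assigned so far: [6]
unit clause [-2] forces x2=F; simplify:
  satisfied 3 clause(s); 3 remain; assigned so far: [2, 6]
unit clause [1] forces x1=T; simplify:
  satisfied 2 clause(s); 1 remain; assigned so far: [1, 2, 6]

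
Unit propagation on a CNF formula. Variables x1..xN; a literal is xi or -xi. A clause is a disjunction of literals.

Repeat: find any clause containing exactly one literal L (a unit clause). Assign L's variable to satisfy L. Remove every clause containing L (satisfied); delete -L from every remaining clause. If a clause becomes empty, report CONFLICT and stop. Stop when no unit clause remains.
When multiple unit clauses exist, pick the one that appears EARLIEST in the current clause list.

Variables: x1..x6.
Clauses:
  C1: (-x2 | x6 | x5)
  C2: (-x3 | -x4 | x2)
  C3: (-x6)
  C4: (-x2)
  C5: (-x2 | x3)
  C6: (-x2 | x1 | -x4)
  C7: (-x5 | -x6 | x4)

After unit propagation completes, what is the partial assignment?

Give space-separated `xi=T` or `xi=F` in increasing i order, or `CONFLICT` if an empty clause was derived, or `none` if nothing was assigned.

unit clause [-6] forces x6=F; simplify:
  drop 6 from [-2, 6, 5] -> [-2, 5]
  satisfied 2 clause(s); 5 remain; assigned so far: [6]
unit clause [-2] forces x2=F; simplify:
  drop 2 from [-3, -4, 2] -> [-3, -4]
  satisfied 4 clause(s); 1 remain; assigned so far: [2, 6]

Answer: x2=F x6=F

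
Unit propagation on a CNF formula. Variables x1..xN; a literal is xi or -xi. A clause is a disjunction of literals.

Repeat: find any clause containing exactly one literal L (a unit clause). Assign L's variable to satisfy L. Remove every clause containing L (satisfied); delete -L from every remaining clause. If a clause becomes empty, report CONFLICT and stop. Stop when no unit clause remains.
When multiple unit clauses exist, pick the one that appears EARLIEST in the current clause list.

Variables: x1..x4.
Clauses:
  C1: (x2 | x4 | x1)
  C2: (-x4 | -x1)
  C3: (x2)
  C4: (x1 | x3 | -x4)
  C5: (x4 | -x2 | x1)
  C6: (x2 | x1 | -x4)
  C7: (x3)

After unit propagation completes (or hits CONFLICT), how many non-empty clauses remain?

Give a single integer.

Answer: 2

Derivation:
unit clause [2] forces x2=T; simplify:
  drop -2 from [4, -2, 1] -> [4, 1]
  satisfied 3 clause(s); 4 remain; assigned so far: [2]
unit clause [3] forces x3=T; simplify:
  satisfied 2 clause(s); 2 remain; assigned so far: [2, 3]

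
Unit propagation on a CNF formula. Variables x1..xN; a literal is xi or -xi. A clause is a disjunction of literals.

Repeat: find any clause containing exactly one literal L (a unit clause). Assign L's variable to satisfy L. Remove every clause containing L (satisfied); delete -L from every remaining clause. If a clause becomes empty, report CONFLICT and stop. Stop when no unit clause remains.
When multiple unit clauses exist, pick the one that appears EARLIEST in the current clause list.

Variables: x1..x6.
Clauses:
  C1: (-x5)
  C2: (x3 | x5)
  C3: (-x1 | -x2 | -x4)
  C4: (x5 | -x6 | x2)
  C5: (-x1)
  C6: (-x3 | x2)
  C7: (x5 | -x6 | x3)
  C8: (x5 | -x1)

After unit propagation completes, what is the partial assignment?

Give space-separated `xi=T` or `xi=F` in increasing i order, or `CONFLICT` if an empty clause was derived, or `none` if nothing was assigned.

unit clause [-5] forces x5=F; simplify:
  drop 5 from [3, 5] -> [3]
  drop 5 from [5, -6, 2] -> [-6, 2]
  drop 5 from [5, -6, 3] -> [-6, 3]
  drop 5 from [5, -1] -> [-1]
  satisfied 1 clause(s); 7 remain; assigned so far: [5]
unit clause [3] forces x3=T; simplify:
  drop -3 from [-3, 2] -> [2]
  satisfied 2 clause(s); 5 remain; assigned so far: [3, 5]
unit clause [-1] forces x1=F; simplify:
  satisfied 3 clause(s); 2 remain; assigned so far: [1, 3, 5]
unit clause [2] forces x2=T; simplify:
  satisfied 2 clause(s); 0 remain; assigned so far: [1, 2, 3, 5]

Answer: x1=F x2=T x3=T x5=F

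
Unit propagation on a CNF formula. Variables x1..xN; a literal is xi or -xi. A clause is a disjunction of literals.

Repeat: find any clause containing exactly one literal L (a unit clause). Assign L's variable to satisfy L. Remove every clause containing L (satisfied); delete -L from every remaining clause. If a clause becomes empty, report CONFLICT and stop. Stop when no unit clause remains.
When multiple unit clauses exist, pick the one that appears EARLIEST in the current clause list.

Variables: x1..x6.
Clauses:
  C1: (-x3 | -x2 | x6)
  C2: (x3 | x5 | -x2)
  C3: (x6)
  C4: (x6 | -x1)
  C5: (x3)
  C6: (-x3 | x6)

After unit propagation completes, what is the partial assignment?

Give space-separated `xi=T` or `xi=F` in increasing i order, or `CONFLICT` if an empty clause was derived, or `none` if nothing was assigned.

Answer: x3=T x6=T

Derivation:
unit clause [6] forces x6=T; simplify:
  satisfied 4 clause(s); 2 remain; assigned so far: [6]
unit clause [3] forces x3=T; simplify:
  satisfied 2 clause(s); 0 remain; assigned so far: [3, 6]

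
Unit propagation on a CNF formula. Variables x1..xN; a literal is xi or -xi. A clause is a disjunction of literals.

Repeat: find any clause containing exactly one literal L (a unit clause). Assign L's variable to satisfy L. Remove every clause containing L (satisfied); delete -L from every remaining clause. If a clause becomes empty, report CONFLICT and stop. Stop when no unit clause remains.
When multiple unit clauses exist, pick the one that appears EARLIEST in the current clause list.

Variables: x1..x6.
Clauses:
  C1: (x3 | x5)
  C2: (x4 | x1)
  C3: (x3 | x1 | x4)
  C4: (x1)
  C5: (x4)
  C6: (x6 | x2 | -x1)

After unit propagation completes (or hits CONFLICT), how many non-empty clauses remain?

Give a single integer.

Answer: 2

Derivation:
unit clause [1] forces x1=T; simplify:
  drop -1 from [6, 2, -1] -> [6, 2]
  satisfied 3 clause(s); 3 remain; assigned so far: [1]
unit clause [4] forces x4=T; simplify:
  satisfied 1 clause(s); 2 remain; assigned so far: [1, 4]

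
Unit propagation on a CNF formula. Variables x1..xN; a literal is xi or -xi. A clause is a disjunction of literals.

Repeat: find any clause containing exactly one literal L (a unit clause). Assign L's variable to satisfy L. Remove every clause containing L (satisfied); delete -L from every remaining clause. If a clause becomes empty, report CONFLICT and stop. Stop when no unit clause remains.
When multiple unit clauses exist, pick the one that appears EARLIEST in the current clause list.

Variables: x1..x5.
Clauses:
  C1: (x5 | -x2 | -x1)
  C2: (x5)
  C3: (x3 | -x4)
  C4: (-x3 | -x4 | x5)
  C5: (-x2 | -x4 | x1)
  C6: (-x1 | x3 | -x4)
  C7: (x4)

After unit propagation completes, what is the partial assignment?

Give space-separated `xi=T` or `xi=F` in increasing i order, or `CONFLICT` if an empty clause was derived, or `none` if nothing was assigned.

Answer: x3=T x4=T x5=T

Derivation:
unit clause [5] forces x5=T; simplify:
  satisfied 3 clause(s); 4 remain; assigned so far: [5]
unit clause [4] forces x4=T; simplify:
  drop -4 from [3, -4] -> [3]
  drop -4 from [-2, -4, 1] -> [-2, 1]
  drop -4 from [-1, 3, -4] -> [-1, 3]
  satisfied 1 clause(s); 3 remain; assigned so far: [4, 5]
unit clause [3] forces x3=T; simplify:
  satisfied 2 clause(s); 1 remain; assigned so far: [3, 4, 5]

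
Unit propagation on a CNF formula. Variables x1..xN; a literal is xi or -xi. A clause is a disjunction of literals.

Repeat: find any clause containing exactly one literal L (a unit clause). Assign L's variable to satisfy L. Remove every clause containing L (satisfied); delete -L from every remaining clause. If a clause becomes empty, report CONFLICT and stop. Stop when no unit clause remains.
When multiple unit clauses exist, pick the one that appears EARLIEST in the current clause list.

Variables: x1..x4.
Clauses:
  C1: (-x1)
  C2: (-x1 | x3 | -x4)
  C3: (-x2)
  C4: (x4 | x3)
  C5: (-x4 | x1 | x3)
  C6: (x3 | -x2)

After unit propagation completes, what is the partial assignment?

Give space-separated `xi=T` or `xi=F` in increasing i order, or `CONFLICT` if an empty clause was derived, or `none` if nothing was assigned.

unit clause [-1] forces x1=F; simplify:
  drop 1 from [-4, 1, 3] -> [-4, 3]
  satisfied 2 clause(s); 4 remain; assigned so far: [1]
unit clause [-2] forces x2=F; simplify:
  satisfied 2 clause(s); 2 remain; assigned so far: [1, 2]

Answer: x1=F x2=F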